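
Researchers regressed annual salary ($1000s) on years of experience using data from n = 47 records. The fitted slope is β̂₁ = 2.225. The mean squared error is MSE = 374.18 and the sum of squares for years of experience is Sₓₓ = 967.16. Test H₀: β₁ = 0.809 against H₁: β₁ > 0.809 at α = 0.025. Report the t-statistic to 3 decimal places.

SE(β̂₁) = √(MSE/Sₓₓ) = √(374.18/967.16) = 0.622001.
t = (2.225 − 0.809) / 0.622001 = 2.277.
df = n − 2 = 45.
One-sided p ≈ 0.0138, which is < 0.025, so reject H₀.
There is evidence that the true slope on years of experience exceeds 0.809 $1000s per unit.

t = 2.277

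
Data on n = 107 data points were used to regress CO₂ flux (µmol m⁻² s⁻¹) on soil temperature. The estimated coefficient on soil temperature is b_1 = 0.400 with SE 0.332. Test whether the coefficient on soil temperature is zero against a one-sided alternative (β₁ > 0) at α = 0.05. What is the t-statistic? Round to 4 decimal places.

t = 1.2048

H₀: β₁ = 0 vs H₁: β₁ > 0.
t = (b_1 − β₁⁰)/SE = 0.400 / 0.332 = 1.2048.
df = n − 2 = 107 − 2 = 105.
One-sided p ≈ 0.1155, which is ≥ 0.05, so fail to reject H₀.
The data do not give significant evidence that the true slope on soil temperature is positive.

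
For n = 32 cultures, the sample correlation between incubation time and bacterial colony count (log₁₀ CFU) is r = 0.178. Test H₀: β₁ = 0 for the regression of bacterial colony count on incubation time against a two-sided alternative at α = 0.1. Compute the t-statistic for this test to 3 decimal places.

t = 0.991

t = r·√(n − 2)/√(1 − r²) = 0.178·√30/√0.968316 = 0.991.
df = n − 2 = 30.
Two-sided p ≈ 0.3297, which is ≥ 0.1, so fail to reject H₀.
The data do not give significant evidence of a linear association between incubation time and bacterial colony count.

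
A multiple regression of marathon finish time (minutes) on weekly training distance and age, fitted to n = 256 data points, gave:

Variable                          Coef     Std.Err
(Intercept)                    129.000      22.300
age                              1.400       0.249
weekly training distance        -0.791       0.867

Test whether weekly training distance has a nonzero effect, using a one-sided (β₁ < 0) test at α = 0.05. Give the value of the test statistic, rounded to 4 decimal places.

t = -0.9123

Read off: b = -0.791, SE = 0.867 for weekly training distance.
H₀: β₁ = 0 vs H₁: β₁ < 0.
t = -0.791 / 0.867 = -0.9123.
df = n − k − 1 = 256 − 2 − 1 = 253.
One-sided p ≈ 0.1812, which is ≥ 0.05, so fail to reject H₀.
The data do not give significant evidence that the true slope on weekly training distance is negative, holding the other predictors fixed.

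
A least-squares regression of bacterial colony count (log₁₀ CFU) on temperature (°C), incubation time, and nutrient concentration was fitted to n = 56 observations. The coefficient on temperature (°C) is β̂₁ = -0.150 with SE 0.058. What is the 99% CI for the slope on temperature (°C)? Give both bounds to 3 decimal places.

(-0.305, 0.005)

df = n − k − 1 = 56 − 3 − 1 = 52.
t* = t_{0.005, 52} = 2.673734.
Margin = t* × SE = 2.673734 × 0.058 = 0.15508.
CI: -0.150 ± 0.15508 → (-0.305, 0.005).
With 99% confidence, each one-unit increase in temperature (°C) is associated with a change of between -0.305 and 0.005 log₁₀ CFU in bacterial colony count, holding the other predictors fixed.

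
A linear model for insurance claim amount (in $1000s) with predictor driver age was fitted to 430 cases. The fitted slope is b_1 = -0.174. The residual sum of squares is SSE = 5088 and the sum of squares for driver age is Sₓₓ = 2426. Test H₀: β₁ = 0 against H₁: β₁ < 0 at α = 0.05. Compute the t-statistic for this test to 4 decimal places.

t = -2.4857

MSE = SSE/(n − 2) = 5088/428 = 11.8879.
SE(b_1) = √(MSE/Sₓₓ) = √(11.8879/2426) = 0.0700013.
t = -0.174 / 0.0700013 = -2.4857.
df = n − 2 = 428.
One-sided p ≈ 0.0067, which is < 0.05, so reject H₀.
There is evidence that the true slope on driver age is negative.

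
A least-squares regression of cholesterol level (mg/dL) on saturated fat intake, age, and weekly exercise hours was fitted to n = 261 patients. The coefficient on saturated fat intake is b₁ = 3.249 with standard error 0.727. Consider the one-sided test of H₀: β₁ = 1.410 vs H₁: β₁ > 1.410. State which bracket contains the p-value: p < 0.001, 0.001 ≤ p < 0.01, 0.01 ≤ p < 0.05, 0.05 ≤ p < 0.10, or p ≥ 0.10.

0.001 ≤ p < 0.01

t = (3.249 − 1.410) / 0.727 = 2.530.
df = n − k − 1 = 261 − 3 − 1 = 257.
One-sided p = P(T_{257} > t) ≈ 0.0060.
So 0.001 ≤ p < 0.01.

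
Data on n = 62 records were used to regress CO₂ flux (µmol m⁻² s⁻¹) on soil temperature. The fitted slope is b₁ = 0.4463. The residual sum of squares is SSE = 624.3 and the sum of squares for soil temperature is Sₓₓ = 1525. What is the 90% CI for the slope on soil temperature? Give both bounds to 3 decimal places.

(0.308, 0.584)

MSE = SSE/(n − 2) = 624.3/60 = 10.405.
SE(b₁) = √(MSE/Sₓₓ) = √(10.405/1525) = 0.0826012.
df = n − 2 = 60.
t* = t_{0.05, 60} = 1.670649.
Margin = t* × SE = 1.670649 × 0.0826012 = 0.13800.
CI: 0.4463 ± 0.13800 → (0.308, 0.584).
With 90% confidence, each one-unit increase in soil temperature is associated with a change of between 0.308 and 0.584 µmol m⁻² s⁻¹ in CO₂ flux.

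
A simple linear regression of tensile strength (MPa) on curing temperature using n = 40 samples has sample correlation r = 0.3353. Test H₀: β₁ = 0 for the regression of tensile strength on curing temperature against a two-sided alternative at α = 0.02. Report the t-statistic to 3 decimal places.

t = 2.194

t = r·√(n − 2)/√(1 − r²) = 0.3353·√38/√0.887574 = 2.194.
df = n − 2 = 38.
Two-sided p ≈ 0.0344, which is ≥ 0.02, so fail to reject H₀.
The data do not give significant evidence of a linear association between curing temperature and tensile strength.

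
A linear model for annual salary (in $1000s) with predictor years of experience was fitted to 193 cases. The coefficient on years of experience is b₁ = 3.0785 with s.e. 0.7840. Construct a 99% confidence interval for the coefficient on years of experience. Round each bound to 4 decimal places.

(1.0387, 5.1183)

df = n − 2 = 193 − 2 = 191.
t* = t_{0.005, 191} = 2.601814.
Margin = t* × SE = 2.601814 × 0.7840 = 2.039822.
CI: 3.0785 ± 2.039822 → (1.0387, 5.1183).
With 99% confidence, each one-unit increase in years of experience is associated with a change of between 1.0387 and 5.1183 $1000s in annual salary.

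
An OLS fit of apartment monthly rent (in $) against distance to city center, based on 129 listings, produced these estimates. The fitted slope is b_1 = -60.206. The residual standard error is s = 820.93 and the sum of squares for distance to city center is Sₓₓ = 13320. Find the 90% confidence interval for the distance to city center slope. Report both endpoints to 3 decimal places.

(-71.992, -48.420)

SE(b_1) = s/√Sₓₓ = 820.93/√13320 = 7.11302.
df = n − 2 = 127.
t* = t_{0.05, 127} = 1.65694.
Margin = t* × SE = 1.65694 × 7.11302 = 11.78585.
CI: -60.206 ± 11.78585 → (-71.992, -48.420).
With 90% confidence, each one-unit increase in distance to city center is associated with a change of between -71.992 and -48.420 $ in apartment monthly rent.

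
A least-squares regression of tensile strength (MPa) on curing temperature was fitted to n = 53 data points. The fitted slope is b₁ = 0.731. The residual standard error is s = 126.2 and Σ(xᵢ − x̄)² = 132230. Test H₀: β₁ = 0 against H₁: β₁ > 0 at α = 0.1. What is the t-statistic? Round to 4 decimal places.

t = 2.1063

SE(b₁) = s/√Sₓₓ = 126.2/√132230 = 0.347052.
t = 0.731 / 0.347052 = 2.1063.
df = n − 2 = 51.
One-sided p ≈ 0.0201, which is < 0.1, so reject H₀.
There is evidence that the true slope on curing temperature is positive.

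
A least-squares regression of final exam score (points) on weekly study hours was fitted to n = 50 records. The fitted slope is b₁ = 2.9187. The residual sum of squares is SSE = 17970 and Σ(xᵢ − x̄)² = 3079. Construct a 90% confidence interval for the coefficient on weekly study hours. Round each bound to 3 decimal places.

(2.334, 3.504)

MSE = SSE/(n − 2) = 17970/48 = 374.375.
SE(b₁) = √(MSE/Sₓₓ) = √(374.375/3079) = 0.348697.
df = n − 2 = 48.
t* = t_{0.05, 48} = 1.677224.
Margin = t* × SE = 1.677224 × 0.348697 = 0.58484.
CI: 2.9187 ± 0.58484 → (2.334, 3.504).
With 90% confidence, each one-unit increase in weekly study hours is associated with a change of between 2.334 and 3.504 points in final exam score.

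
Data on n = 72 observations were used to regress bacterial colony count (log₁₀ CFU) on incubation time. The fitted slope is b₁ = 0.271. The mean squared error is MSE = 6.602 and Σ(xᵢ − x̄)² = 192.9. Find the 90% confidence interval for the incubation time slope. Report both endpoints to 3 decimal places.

SE(b₁) = √(MSE/Sₓₓ) = √(6.602/192.9) = 0.185.
df = n − 2 = 70.
t* = t_{0.05, 70} = 1.666914.
Margin = t* × SE = 1.666914 × 0.185 = 0.30838.
CI: 0.271 ± 0.30838 → (-0.037, 0.579).
With 90% confidence, each one-unit increase in incubation time is associated with a change of between -0.037 and 0.579 log₁₀ CFU in bacterial colony count.

(-0.037, 0.579)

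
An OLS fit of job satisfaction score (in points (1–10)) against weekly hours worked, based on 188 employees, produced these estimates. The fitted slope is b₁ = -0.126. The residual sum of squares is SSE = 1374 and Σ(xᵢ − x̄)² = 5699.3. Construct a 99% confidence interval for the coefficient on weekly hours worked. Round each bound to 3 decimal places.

MSE = SSE/(n − 2) = 1374/186 = 7.3871.
SE(b₁) = √(MSE/Sₓₓ) = √(7.3871/5699.3) = 0.036002.
df = n − 2 = 186.
t* = t_{0.005, 186} = 2.60252.
Margin = t* × SE = 2.60252 × 0.036002 = 0.09370.
CI: -0.126 ± 0.09370 → (-0.220, -0.032).
With 99% confidence, each one-unit increase in weekly hours worked is associated with a change of between -0.220 and -0.032 points (1–10) in job satisfaction score.

(-0.220, -0.032)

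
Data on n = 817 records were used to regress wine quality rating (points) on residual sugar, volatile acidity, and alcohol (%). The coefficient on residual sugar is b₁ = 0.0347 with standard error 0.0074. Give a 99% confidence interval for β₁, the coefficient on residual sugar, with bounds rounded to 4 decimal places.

df = n − k − 1 = 817 − 3 − 1 = 813.
t* = t_{0.005, 813} = 2.58189.
Margin = t* × SE = 2.58189 × 0.0074 = 0.019106.
CI: 0.0347 ± 0.019106 → (0.0156, 0.0538).
With 99% confidence, each one-unit increase in residual sugar is associated with a change of between 0.0156 and 0.0538 points in wine quality rating, holding the other predictors fixed.

(0.0156, 0.0538)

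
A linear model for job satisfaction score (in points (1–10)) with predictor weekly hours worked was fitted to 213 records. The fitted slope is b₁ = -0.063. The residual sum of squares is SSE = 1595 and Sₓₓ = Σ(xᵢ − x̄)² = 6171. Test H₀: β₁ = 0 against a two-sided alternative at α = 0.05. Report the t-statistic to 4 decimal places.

MSE = SSE/(n − 2) = 1595/211 = 7.55924.
SE(b₁) = √(MSE/Sₓₓ) = √(7.55924/6171) = 0.0349995.
t = -0.063 / 0.0349995 = -1.8000.
df = n − 2 = 211.
Two-sided p ≈ 0.0733, which is ≥ 0.05, so fail to reject H₀.
The data do not give significant evidence of an association between weekly hours worked and job satisfaction score.

t = -1.8000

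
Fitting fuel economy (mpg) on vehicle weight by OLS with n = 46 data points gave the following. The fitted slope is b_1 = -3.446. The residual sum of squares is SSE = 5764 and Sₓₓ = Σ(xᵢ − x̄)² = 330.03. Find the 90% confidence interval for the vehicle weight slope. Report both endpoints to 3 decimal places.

MSE = SSE/(n − 2) = 5764/44 = 131.
SE(b_1) = √(MSE/Sₓₓ) = √(131/330.03) = 0.630027.
df = n − 2 = 44.
t* = t_{0.05, 44} = 1.68023.
Margin = t* × SE = 1.68023 × 0.630027 = 1.05859.
CI: -3.446 ± 1.05859 → (-4.505, -2.387).
With 90% confidence, each one-unit increase in vehicle weight is associated with a change of between -4.505 and -2.387 mpg in fuel economy.

(-4.505, -2.387)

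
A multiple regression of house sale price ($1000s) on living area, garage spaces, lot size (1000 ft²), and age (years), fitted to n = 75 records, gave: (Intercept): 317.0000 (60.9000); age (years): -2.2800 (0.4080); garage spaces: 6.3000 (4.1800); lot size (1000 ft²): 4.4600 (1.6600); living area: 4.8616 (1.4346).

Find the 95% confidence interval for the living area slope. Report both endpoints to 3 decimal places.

Read off: b = 4.8616, SE = 1.4346 for living area.
df = n − k − 1 = 75 − 4 − 1 = 70.
t* = t_{0.025, 70} = 1.994437.
Margin = t* × SE = 1.994437 × 1.4346 = 2.86122.
CI: 4.8616 ± 2.86122 → (2.000, 7.723).

(2.000, 7.723)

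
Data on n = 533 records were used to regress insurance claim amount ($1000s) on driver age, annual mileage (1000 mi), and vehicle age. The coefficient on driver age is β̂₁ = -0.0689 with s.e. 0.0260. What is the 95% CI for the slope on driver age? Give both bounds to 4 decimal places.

df = n − k − 1 = 533 − 3 − 1 = 529.
t* = t_{0.025, 529} = 1.964459.
Margin = t* × SE = 1.964459 × 0.0260 = 0.051076.
CI: -0.0689 ± 0.051076 → (-0.1200, -0.0178).
With 95% confidence, each one-unit increase in driver age is associated with a change of between -0.1200 and -0.0178 $1000s in insurance claim amount, holding the other predictors fixed.

(-0.1200, -0.0178)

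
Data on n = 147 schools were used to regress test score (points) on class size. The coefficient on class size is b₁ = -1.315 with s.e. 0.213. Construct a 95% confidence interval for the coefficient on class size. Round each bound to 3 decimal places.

df = n − 2 = 147 − 2 = 145.
t* = t_{0.025, 145} = 1.97646.
Margin = t* × SE = 1.97646 × 0.213 = 0.42099.
CI: -1.315 ± 0.42099 → (-1.736, -0.894).
With 95% confidence, each one-unit increase in class size is associated with a change of between -1.736 and -0.894 points in test score.

(-1.736, -0.894)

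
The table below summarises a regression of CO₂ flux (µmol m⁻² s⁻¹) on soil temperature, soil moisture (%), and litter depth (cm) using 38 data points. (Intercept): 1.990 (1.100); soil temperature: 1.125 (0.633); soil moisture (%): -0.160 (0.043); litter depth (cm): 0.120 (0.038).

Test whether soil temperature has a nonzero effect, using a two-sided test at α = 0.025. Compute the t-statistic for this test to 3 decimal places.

Read off: b = 1.125, SE = 0.633 for soil temperature.
H₀: β₁ = 0 vs H₁: β₁ ≠ 0.
t = 1.125 / 0.633 = 1.777.
df = n − k − 1 = 38 − 3 − 1 = 34.
Two-sided p ≈ 0.0845, which is ≥ 0.025, so fail to reject H₀.
The data do not give significant evidence of an association between soil temperature and CO₂ flux, after adjusting for the other predictors.

t = 1.777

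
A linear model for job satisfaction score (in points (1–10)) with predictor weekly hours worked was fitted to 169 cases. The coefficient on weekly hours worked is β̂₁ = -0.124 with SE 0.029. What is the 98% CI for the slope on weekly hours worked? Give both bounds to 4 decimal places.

(-0.1921, -0.0559)

df = n − 2 = 169 − 2 = 167.
t* = t_{0.01, 167} = 2.348884.
Margin = t* × SE = 2.348884 × 0.029 = 0.068118.
CI: -0.124 ± 0.068118 → (-0.1921, -0.0559).
With 98% confidence, each one-unit increase in weekly hours worked is associated with a change of between -0.1921 and -0.0559 points (1–10) in job satisfaction score.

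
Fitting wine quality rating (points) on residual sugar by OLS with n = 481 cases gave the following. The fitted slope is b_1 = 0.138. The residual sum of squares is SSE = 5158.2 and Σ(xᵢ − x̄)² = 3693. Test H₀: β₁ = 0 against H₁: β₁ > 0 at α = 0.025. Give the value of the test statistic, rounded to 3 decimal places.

MSE = SSE/(n − 2) = 5158.2/479 = 10.7687.
SE(b_1) = √(MSE/Sₓₓ) = √(10.7687/3693) = 0.0539997.
t = 0.138 / 0.0539997 = 2.556.
df = n − 2 = 479.
One-sided p ≈ 0.0055, which is < 0.025, so reject H₀.
There is evidence that the true slope on residual sugar is positive.

t = 2.556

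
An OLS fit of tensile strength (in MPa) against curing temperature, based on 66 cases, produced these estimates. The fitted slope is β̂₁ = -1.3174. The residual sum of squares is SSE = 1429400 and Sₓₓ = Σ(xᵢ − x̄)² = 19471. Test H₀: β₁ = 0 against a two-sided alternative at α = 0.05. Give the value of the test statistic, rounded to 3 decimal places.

MSE = SSE/(n − 2) = 1429400/64 = 22334.4.
SE(β̂₁) = √(MSE/Sₓₓ) = √(22334.4/19471) = 1.07101.
t = -1.3174 / 1.07101 = -1.230.
df = n − 2 = 64.
Two-sided p ≈ 0.2232, which is ≥ 0.05, so fail to reject H₀.
The data do not give significant evidence of an association between curing temperature and tensile strength.

t = -1.230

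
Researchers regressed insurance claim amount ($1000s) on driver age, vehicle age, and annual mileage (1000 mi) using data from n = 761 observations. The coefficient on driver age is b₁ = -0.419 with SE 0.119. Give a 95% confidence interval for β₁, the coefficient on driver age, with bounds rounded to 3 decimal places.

(-0.653, -0.185)

df = n − k − 1 = 761 − 3 − 1 = 757.
t* = t_{0.025, 757} = 1.963103.
Margin = t* × SE = 1.963103 × 0.119 = 0.23361.
CI: -0.419 ± 0.23361 → (-0.653, -0.185).
With 95% confidence, each one-unit increase in driver age is associated with a change of between -0.653 and -0.185 $1000s in insurance claim amount, holding the other predictors fixed.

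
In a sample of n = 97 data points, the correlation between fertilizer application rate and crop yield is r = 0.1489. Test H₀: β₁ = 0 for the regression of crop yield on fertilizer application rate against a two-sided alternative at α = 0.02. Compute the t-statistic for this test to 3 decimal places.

t = r·√(n − 2)/√(1 − r²) = 0.1489·√95/√0.977829 = 1.468.
df = n − 2 = 95.
Two-sided p ≈ 0.1455, which is ≥ 0.02, so fail to reject H₀.
The data do not give significant evidence of a linear association between fertilizer application rate and crop yield.

t = 1.468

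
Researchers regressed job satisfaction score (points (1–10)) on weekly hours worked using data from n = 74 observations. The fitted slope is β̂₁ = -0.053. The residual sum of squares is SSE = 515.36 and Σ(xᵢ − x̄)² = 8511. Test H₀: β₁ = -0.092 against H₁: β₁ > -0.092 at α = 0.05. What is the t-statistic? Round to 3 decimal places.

MSE = SSE/(n − 2) = 515.36/72 = 7.15778.
SE(β̂₁) = √(MSE/Sₓₓ) = √(7.15778/8511) = 0.0290001.
t = (-0.053 − (-0.092)) / 0.0290001 = 1.345.
df = n − 2 = 72.
One-sided p ≈ 0.0915, which is ≥ 0.05, so fail to reject H₀.
The data do not give significant evidence that the true slope on weekly hours worked exceeds -0.092 points (1–10) per unit.

t = 1.345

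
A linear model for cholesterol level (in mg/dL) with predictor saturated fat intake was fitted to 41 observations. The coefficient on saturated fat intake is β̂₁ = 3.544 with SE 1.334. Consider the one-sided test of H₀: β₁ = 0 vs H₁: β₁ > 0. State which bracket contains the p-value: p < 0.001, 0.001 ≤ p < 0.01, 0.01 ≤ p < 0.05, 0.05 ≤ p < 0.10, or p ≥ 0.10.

0.001 ≤ p < 0.01

t = 3.544 / 1.334 = 2.657.
df = n − 2 = 41 − 2 = 39.
One-sided p = P(T_{39} > t) ≈ 0.0057.
So 0.001 ≤ p < 0.01.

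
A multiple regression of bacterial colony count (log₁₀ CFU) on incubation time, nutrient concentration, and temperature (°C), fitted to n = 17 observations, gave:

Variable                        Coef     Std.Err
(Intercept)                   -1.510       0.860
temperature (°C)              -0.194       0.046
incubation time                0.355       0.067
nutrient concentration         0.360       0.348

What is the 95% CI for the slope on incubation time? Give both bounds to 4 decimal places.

(0.2103, 0.4997)

Read off: b = 0.355, SE = 0.067 for incubation time.
df = n − k − 1 = 17 − 3 − 1 = 13.
t* = t_{0.025, 13} = 2.160369.
Margin = t* × SE = 2.160369 × 0.067 = 0.144745.
CI: 0.355 ± 0.144745 → (0.2103, 0.4997).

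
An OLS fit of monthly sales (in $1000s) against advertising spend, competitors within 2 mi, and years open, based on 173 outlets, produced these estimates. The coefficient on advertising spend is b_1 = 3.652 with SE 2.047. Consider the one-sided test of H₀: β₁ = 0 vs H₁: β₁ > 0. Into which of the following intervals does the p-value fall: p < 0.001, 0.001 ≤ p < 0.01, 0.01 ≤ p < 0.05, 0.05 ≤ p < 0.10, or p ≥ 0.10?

0.01 ≤ p < 0.05

t = 3.652 / 2.047 = 1.784.
df = n − k − 1 = 173 − 3 − 1 = 169.
One-sided p = P(T_{169} > t) ≈ 0.0381.
So 0.01 ≤ p < 0.05.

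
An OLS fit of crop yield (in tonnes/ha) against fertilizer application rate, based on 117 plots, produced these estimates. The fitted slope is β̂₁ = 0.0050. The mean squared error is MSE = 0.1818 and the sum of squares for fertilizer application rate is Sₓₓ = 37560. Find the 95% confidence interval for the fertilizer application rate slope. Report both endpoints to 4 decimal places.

(0.0006, 0.0094)

SE(β̂₁) = √(MSE/Sₓₓ) = √(0.1818/37560) = 0.00220006.
df = n − 2 = 115.
t* = t_{0.025, 115} = 1.980808.
Margin = t* × SE = 1.980808 × 0.00220006 = 0.004358.
CI: 0.0050 ± 0.004358 → (0.0006, 0.0094).
With 95% confidence, each one-unit increase in fertilizer application rate is associated with a change of between 0.0006 and 0.0094 tonnes/ha in crop yield.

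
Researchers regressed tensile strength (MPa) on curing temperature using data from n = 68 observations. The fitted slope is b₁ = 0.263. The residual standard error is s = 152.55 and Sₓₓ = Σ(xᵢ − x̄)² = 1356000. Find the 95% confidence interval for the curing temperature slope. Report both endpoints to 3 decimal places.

(0.001, 0.525)

SE(b₁) = s/√Sₓₓ = 152.55/√1356000 = 0.131003.
df = n − 2 = 66.
t* = t_{0.025, 66} = 1.996564.
Margin = t* × SE = 1.996564 × 0.131003 = 0.26156.
CI: 0.263 ± 0.26156 → (0.001, 0.525).
With 95% confidence, each one-unit increase in curing temperature is associated with a change of between 0.001 and 0.525 MPa in tensile strength.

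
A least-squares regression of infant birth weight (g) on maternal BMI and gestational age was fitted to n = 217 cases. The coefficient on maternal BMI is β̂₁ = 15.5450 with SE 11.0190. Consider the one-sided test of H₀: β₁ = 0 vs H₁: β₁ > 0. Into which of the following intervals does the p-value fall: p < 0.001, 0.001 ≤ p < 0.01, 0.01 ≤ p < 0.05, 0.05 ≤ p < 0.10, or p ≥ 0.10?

t = 15.5450 / 11.0190 = 1.411.
df = n − k − 1 = 217 − 2 − 1 = 214.
One-sided p = P(T_{214} > t) ≈ 0.0799.
So 0.05 ≤ p < 0.10.

0.05 ≤ p < 0.10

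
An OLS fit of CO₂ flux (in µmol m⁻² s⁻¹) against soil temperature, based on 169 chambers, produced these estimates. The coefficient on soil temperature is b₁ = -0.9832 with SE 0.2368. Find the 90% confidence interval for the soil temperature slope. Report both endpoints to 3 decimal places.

(-1.375, -0.592)

df = n − 2 = 169 − 2 = 167.
t* = t_{0.05, 167} = 1.654029.
Margin = t* × SE = 1.654029 × 0.2368 = 0.39167.
CI: -0.9832 ± 0.39167 → (-1.375, -0.592).
With 90% confidence, each one-unit increase in soil temperature is associated with a change of between -1.375 and -0.592 µmol m⁻² s⁻¹ in CO₂ flux.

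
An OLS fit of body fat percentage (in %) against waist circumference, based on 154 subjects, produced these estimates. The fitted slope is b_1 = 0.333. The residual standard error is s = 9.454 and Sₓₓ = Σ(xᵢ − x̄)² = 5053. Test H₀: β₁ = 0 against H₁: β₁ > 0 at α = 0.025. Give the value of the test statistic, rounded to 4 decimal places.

t = 2.5038

SE(b_1) = s/√Sₓₓ = 9.454/√5053 = 0.132997.
t = 0.333 / 0.132997 = 2.5038.
df = n − 2 = 152.
One-sided p ≈ 0.0067, which is < 0.025, so reject H₀.
There is evidence that the true slope on waist circumference is positive.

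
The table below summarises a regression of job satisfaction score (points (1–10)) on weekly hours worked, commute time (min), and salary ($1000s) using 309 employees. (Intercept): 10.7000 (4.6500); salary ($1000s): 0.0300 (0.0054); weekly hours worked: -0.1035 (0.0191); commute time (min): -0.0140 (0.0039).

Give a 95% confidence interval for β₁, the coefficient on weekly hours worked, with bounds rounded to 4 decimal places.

Read off: b = -0.1035, SE = 0.0191 for weekly hours worked.
df = n − k − 1 = 309 − 3 − 1 = 305.
t* = t_{0.025, 305} = 1.967772.
Margin = t* × SE = 1.967772 × 0.0191 = 0.037584.
CI: -0.1035 ± 0.037584 → (-0.1411, -0.0659).

(-0.1411, -0.0659)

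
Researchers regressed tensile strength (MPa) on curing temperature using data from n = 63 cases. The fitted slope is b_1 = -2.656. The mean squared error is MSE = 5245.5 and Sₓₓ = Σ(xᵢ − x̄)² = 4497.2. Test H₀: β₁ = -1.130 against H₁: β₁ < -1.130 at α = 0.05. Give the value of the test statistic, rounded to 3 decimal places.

t = -1.413

SE(b_1) = √(MSE/Sₓₓ) = √(5245.5/4497.2) = 1.08.
t = (-2.656 − (-1.130)) / 1.08 = -1.413.
df = n − 2 = 61.
One-sided p ≈ 0.0814, which is ≥ 0.05, so fail to reject H₀.
The data do not give significant evidence that the true slope on curing temperature is below -1.130 MPa per unit.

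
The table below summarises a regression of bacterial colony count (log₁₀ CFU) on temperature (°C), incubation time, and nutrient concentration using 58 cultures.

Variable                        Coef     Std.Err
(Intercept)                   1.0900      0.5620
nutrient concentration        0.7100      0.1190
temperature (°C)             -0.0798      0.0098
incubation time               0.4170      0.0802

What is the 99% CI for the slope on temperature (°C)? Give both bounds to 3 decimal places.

Read off: b = -0.0798, SE = 0.0098 for temperature (°C).
df = n − k − 1 = 58 − 3 − 1 = 54.
t* = t_{0.005, 54} = 2.669985.
Margin = t* × SE = 2.669985 × 0.0098 = 0.02617.
CI: -0.0798 ± 0.02617 → (-0.106, -0.054).

(-0.106, -0.054)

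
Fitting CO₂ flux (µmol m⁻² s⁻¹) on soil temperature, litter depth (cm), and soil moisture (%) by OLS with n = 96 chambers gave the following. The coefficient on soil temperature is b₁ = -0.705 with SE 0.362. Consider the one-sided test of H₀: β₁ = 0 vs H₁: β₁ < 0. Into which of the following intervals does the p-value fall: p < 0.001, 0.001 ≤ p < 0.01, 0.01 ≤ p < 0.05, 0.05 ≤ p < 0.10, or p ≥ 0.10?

t = -0.705 / 0.362 = -1.948.
df = n − k − 1 = 96 − 3 − 1 = 92.
One-sided p = P(T_{92} < t) ≈ 0.0273.
So 0.01 ≤ p < 0.05.

0.01 ≤ p < 0.05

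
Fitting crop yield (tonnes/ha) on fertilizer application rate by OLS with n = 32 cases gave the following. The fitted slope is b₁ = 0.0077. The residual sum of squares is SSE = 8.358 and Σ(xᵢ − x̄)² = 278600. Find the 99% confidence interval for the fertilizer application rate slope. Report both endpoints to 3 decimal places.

(0.005, 0.010)

MSE = SSE/(n − 2) = 8.358/30 = 0.2786.
SE(b₁) = √(MSE/Sₓₓ) = √(0.2786/278600) = 0.001.
df = n − 2 = 30.
t* = t_{0.005, 30} = 2.749996.
Margin = t* × SE = 2.749996 × 0.001 = 0.00275.
CI: 0.0077 ± 0.00275 → (0.005, 0.010).
With 99% confidence, each one-unit increase in fertilizer application rate is associated with a change of between 0.005 and 0.010 tonnes/ha in crop yield.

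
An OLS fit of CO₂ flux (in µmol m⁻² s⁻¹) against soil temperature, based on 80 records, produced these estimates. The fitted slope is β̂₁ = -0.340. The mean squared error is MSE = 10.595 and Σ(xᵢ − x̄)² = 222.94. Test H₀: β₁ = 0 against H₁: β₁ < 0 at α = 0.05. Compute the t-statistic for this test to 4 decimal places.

SE(β̂₁) = √(MSE/Sₓₓ) = √(10.595/222.94) = 0.218.
t = -0.340 / 0.218 = -1.5596.
df = n − 2 = 78.
One-sided p ≈ 0.0614, which is ≥ 0.05, so fail to reject H₀.
The data do not give significant evidence that the true slope on soil temperature is negative.

t = -1.5596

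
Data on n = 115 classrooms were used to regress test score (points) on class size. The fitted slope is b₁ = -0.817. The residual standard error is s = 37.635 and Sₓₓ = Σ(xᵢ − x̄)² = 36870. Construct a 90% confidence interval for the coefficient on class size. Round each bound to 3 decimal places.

(-1.142, -0.492)

SE(b₁) = s/√Sₓₓ = 37.635/√36870 = 0.196.
df = n − 2 = 113.
t* = t_{0.05, 113} = 1.65845.
Margin = t* × SE = 1.65845 × 0.196 = 0.32506.
CI: -0.817 ± 0.32506 → (-1.142, -0.492).
With 90% confidence, each one-unit increase in class size is associated with a change of between -1.142 and -0.492 points in test score.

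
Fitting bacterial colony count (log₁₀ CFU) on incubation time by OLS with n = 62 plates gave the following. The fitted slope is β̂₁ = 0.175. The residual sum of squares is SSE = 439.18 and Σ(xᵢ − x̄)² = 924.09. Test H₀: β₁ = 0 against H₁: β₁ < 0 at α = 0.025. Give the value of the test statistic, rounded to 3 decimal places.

t = 1.966

MSE = SSE/(n − 2) = 439.18/60 = 7.31967.
SE(β̂₁) = √(MSE/Sₓₓ) = √(7.31967/924.09) = 0.0889997.
t = 0.175 / 0.0889997 = 1.966.
df = n − 2 = 60.
One-sided p ≈ 0.9731, which is ≥ 0.025, so fail to reject H₀.
The data do not give significant evidence that the true slope on incubation time is negative.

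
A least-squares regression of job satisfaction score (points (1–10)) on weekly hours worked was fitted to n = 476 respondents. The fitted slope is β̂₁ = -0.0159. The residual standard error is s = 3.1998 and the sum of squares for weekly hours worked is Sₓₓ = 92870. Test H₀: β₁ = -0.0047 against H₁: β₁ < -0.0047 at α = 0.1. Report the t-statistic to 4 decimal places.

t = -1.0667

SE(β̂₁) = s/√Sₓₓ = 3.1998/√92870 = 0.0104999.
t = (-0.0159 − (-0.0047)) / 0.0104999 = -1.0667.
df = n − 2 = 474.
One-sided p ≈ 0.1433, which is ≥ 0.1, so fail to reject H₀.
The data do not give significant evidence that the true slope on weekly hours worked is below -0.0047 points (1–10) per unit.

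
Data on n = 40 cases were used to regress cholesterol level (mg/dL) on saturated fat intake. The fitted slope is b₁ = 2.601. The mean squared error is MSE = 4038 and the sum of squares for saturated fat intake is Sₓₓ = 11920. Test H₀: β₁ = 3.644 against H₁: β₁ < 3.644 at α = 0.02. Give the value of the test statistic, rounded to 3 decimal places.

SE(b₁) = √(MSE/Sₓₓ) = √(4038/11920) = 0.58203.
t = (2.601 − 3.644) / 0.58203 = -1.792.
df = n − 2 = 38.
One-sided p ≈ 0.0405, which is ≥ 0.02, so fail to reject H₀.
The data do not give significant evidence that the true slope on saturated fat intake is below 3.644 mg/dL per unit.

t = -1.792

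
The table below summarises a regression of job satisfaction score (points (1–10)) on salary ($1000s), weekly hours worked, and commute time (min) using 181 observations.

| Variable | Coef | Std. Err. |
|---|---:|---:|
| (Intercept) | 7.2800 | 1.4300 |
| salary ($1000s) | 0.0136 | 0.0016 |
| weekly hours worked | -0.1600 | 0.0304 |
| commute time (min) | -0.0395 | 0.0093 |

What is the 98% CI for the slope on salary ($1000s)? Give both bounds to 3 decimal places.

Read off: b = 0.0136, SE = 0.0016 for salary ($1000s).
df = n − k − 1 = 181 − 3 − 1 = 177.
t* = t_{0.01, 177} = 2.3476.
Margin = t* × SE = 2.3476 × 0.0016 = 0.00376.
CI: 0.0136 ± 0.00376 → (0.010, 0.017).

(0.010, 0.017)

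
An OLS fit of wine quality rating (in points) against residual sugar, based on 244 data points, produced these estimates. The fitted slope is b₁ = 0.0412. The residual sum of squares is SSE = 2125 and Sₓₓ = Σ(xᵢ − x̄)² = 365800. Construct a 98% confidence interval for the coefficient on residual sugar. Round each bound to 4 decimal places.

MSE = SSE/(n − 2) = 2125/242 = 8.78099.
SE(b₁) = √(MSE/Sₓₓ) = √(8.78099/365800) = 0.00489948.
df = n − 2 = 242.
t* = t_{0.01, 242} = 2.341855.
Margin = t* × SE = 2.341855 × 0.00489948 = 0.011474.
CI: 0.0412 ± 0.011474 → (0.0297, 0.0527).
With 98% confidence, each one-unit increase in residual sugar is associated with a change of between 0.0297 and 0.0527 points in wine quality rating.

(0.0297, 0.0527)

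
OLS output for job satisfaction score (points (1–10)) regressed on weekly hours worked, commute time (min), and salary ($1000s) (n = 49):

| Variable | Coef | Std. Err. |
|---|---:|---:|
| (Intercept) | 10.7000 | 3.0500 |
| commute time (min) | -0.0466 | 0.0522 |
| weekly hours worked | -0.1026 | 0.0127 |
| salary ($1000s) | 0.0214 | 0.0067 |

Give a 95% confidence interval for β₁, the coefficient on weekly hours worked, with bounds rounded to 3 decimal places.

Read off: b = -0.1026, SE = 0.0127 for weekly hours worked.
df = n − k − 1 = 49 − 3 − 1 = 45.
t* = t_{0.025, 45} = 2.014103.
Margin = t* × SE = 2.014103 × 0.0127 = 0.02558.
CI: -0.1026 ± 0.02558 → (-0.128, -0.077).

(-0.128, -0.077)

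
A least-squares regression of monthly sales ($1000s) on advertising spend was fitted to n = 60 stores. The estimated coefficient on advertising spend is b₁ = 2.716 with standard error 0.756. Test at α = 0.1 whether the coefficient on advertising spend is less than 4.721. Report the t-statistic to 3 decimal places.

t = -2.652

H₀: β₁ = 4.721 vs H₁: β₁ < 4.721.
t = (b₁ − β₁⁰)/SE = (2.716 − 4.721) / 0.756 = -2.652.
df = n − 2 = 60 − 2 = 58.
One-sided p ≈ 0.0051, which is < 0.1, so reject H₀.
There is evidence that the true slope on advertising spend is below 4.721 $1000s per unit.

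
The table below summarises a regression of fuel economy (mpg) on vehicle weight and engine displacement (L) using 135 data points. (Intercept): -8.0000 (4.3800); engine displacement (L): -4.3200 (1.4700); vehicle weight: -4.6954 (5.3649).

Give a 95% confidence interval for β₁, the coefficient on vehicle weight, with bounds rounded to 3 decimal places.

(-15.308, 5.917)

Read off: b = -4.6954, SE = 5.3649 for vehicle weight.
df = n − k − 1 = 135 − 2 − 1 = 132.
t* = t_{0.025, 132} = 1.978099.
Margin = t* × SE = 1.978099 × 5.3649 = 10.61230.
CI: -4.6954 ± 10.61230 → (-15.308, 5.917).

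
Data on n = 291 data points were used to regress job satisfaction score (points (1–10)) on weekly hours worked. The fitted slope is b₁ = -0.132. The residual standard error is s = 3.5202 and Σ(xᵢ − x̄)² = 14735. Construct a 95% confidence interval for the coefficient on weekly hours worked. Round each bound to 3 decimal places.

SE(b₁) = s/√Sₓₓ = 3.5202/√14735 = 0.0289996.
df = n − 2 = 289.
t* = t_{0.025, 289} = 1.968206.
Margin = t* × SE = 1.968206 × 0.0289996 = 0.05708.
CI: -0.132 ± 0.05708 → (-0.189, -0.075).
With 95% confidence, each one-unit increase in weekly hours worked is associated with a change of between -0.189 and -0.075 points (1–10) in job satisfaction score.

(-0.189, -0.075)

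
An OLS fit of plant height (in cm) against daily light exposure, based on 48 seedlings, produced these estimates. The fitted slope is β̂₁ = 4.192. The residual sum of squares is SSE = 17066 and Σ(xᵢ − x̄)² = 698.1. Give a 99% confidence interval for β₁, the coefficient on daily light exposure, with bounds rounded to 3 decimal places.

(2.233, 6.151)

MSE = SSE/(n − 2) = 17066/46 = 371.
SE(β̂₁) = √(MSE/Sₓₓ) = √(371/698.1) = 0.729001.
df = n − 2 = 46.
t* = t_{0.005, 46} = 2.687013.
Margin = t* × SE = 2.687013 × 0.729001 = 1.95884.
CI: 4.192 ± 1.95884 → (2.233, 6.151).
With 99% confidence, each one-unit increase in daily light exposure is associated with a change of between 2.233 and 6.151 cm in plant height.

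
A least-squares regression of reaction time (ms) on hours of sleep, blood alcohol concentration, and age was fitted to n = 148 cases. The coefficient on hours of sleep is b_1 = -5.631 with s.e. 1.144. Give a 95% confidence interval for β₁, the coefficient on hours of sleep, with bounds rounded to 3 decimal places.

df = n − k − 1 = 148 − 3 − 1 = 144.
t* = t_{0.025, 144} = 1.976575.
Margin = t* × SE = 1.976575 × 1.144 = 2.26120.
CI: -5.631 ± 2.26120 → (-7.892, -3.370).
With 95% confidence, each one-unit increase in hours of sleep is associated with a change of between -7.892 and -3.370 ms in reaction time, holding the other predictors fixed.

(-7.892, -3.370)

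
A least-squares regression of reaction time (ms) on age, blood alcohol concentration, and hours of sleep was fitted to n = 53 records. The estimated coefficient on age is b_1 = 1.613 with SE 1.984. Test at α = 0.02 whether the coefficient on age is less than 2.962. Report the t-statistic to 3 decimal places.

H₀: β₁ = 2.962 vs H₁: β₁ < 2.962.
t = (b_1 − β₁⁰)/SE = (1.613 − 2.962) / 1.984 = -0.680.
df = n − k − 1 = 53 − 3 − 1 = 49.
One-sided p ≈ 0.2499, which is ≥ 0.02, so fail to reject H₀.
The data do not give significant evidence that the true slope on age is below 2.962 ms per unit, holding the other predictors fixed.

t = -0.680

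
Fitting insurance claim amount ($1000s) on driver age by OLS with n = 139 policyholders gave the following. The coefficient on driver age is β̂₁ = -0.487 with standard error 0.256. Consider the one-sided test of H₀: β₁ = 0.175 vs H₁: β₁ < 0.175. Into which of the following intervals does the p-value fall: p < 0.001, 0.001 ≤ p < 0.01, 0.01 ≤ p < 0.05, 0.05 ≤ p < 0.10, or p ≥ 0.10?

0.001 ≤ p < 0.01

t = (-0.487 − 0.175) / 0.256 = -2.586.
df = n − 2 = 139 − 2 = 137.
One-sided p = P(T_{137} < t) ≈ 0.0054.
So 0.001 ≤ p < 0.01.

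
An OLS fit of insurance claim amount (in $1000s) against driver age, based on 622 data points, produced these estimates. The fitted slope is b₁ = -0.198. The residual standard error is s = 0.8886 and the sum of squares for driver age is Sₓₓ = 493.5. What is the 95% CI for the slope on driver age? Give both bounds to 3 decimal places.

(-0.277, -0.119)

SE(b₁) = s/√Sₓₓ = 0.8886/√493.5 = 0.0400003.
df = n − 2 = 620.
t* = t_{0.025, 620} = 1.963798.
Margin = t* × SE = 1.963798 × 0.0400003 = 0.07855.
CI: -0.198 ± 0.07855 → (-0.277, -0.119).
With 95% confidence, each one-unit increase in driver age is associated with a change of between -0.277 and -0.119 $1000s in insurance claim amount.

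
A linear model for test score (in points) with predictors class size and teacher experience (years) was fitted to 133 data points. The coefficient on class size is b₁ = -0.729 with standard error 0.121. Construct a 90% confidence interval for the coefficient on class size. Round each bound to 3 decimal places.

df = n − k − 1 = 133 − 2 − 1 = 130.
t* = t_{0.05, 130} = 1.656659.
Margin = t* × SE = 1.656659 × 0.121 = 0.20046.
CI: -0.729 ± 0.20046 → (-0.929, -0.529).
With 90% confidence, each one-unit increase in class size is associated with a change of between -0.929 and -0.529 points in test score, holding the other predictors fixed.

(-0.929, -0.529)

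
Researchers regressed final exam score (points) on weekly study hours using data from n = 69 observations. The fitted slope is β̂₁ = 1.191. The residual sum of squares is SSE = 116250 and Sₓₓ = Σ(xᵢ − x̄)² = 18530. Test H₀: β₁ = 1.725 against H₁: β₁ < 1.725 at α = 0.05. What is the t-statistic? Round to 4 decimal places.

t = -1.7451

MSE = SSE/(n − 2) = 116250/67 = 1735.07.
SE(β̂₁) = √(MSE/Sₓₓ) = √(1735.07/18530) = 0.306.
t = (1.191 − 1.725) / 0.306 = -1.7451.
df = n − 2 = 67.
One-sided p ≈ 0.0428, which is < 0.05, so reject H₀.
There is evidence that the true slope on weekly study hours is below 1.725 points per unit.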